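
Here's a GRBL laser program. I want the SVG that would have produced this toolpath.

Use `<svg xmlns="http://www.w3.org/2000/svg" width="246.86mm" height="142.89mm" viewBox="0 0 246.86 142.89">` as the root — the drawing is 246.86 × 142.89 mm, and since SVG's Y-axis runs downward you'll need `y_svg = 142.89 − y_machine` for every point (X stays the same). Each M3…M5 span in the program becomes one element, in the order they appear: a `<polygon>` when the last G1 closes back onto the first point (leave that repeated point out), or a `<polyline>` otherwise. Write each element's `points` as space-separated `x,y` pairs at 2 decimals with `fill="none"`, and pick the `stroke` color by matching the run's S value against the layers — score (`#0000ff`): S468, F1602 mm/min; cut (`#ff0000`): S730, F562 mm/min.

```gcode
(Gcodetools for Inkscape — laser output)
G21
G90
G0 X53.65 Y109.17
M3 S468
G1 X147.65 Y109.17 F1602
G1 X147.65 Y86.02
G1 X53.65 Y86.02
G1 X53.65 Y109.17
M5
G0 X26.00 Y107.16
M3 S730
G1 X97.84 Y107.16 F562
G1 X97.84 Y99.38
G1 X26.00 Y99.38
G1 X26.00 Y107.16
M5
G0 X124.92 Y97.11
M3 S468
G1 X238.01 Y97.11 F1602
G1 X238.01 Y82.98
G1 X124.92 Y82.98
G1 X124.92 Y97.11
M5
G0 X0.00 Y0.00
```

Machine Y-up, SVG Y-down with viewBox height 142.89, so y_svg = 142.89 − y_machine; X carries over.

Run 1: power S468 maps to stroke `#0000ff` (score). The run returns to its start, so emit a `<polygon>` with points (Y-flipped): 53.65,33.72 147.65,33.72 147.65,56.87 53.65,56.87.

Run 2: the run's S730 means `#ff0000` (cut). The run returns to its start, so emit a `<polygon>` with points (Y-flipped): 26.00,35.73 97.84,35.73 97.84,43.51 26.00,43.51.

Run 3: power S468 maps to stroke `#0000ff` (score). The run returns to its start, so emit a `<polygon>` with points (Y-flipped): 124.92,45.78 238.01,45.78 238.01,59.91 124.92,59.91.

<svg xmlns="http://www.w3.org/2000/svg" width="246.86mm" height="142.89mm" viewBox="0 0 246.86 142.89">
  <polygon points="53.65,33.72 147.65,33.72 147.65,56.87 53.65,56.87" fill="none" stroke="#0000ff"/>
  <polygon points="26.00,35.73 97.84,35.73 97.84,43.51 26.00,43.51" fill="none" stroke="#ff0000"/>
  <polygon points="124.92,45.78 238.01,45.78 238.01,59.91 124.92,59.91" fill="none" stroke="#0000ff"/>
</svg>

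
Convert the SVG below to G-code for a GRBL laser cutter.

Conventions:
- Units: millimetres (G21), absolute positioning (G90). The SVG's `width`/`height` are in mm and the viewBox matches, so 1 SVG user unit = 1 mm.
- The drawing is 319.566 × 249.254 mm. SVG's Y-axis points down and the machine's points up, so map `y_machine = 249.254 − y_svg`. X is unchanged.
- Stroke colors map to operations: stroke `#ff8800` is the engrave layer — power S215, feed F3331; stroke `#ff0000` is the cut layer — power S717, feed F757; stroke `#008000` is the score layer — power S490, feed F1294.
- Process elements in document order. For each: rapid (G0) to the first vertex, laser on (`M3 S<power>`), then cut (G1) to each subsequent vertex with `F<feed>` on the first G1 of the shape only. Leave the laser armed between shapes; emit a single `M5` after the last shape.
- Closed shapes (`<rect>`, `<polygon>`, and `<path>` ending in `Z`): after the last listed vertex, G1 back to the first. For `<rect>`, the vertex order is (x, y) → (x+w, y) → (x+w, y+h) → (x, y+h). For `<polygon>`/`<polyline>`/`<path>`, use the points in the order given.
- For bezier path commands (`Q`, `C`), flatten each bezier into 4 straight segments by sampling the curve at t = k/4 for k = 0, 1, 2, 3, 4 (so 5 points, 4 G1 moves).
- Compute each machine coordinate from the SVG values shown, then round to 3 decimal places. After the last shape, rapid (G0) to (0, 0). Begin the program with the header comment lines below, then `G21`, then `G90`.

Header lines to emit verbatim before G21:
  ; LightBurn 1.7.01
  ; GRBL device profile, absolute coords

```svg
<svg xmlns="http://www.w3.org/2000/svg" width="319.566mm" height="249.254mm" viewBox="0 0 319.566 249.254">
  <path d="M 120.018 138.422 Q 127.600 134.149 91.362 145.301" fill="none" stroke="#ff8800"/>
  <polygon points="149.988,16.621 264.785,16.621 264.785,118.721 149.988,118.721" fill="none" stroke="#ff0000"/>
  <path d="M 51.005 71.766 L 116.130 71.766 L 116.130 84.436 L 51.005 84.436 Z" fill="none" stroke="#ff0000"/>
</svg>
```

; LightBurn 1.7.01
; GRBL device profile, absolute coords
G21
G90
G0 X120.018 Y110.832
M3 S215
G1 X121.070 Y112.004 F3331
G1 X116.645 Y111.249
G1 X106.742 Y108.565
G1 X91.362 Y103.953
G0 X149.988 Y232.633
M3 S717
G1 X264.785 Y232.633 F757
G1 X264.785 Y130.533
G1 X149.988 Y130.533
G1 X149.988 Y232.633
G0 X51.005 Y177.488
M3 S717
G1 X116.130 Y177.488 F757
G1 X116.130 Y164.818
G1 X51.005 Y164.818
G1 X51.005 Y177.488
M5
G0 X0.000 Y0.000

Since the viewBox matches the mm dimensions, user units are millimetres directly. The only transform is the Y-flip y_m = 249.254 − y_svg.

Shape 1 is a quadratic bezier drawn with `<path>`. Its stroke #ff8800 means engrave at S215, F3331. After flipping Y the toolpath is (120.018,110.832) → (121.070,112.004) → (116.645,111.249) → (106.742,108.565) → (91.362,103.953).

Shape 2 is a rectangle drawn with `<polygon>`. Its stroke #ff0000 means cut at S717, F757. After flipping Y the toolpath is (149.988,232.633) → (264.785,232.633) → (264.785,130.533) → (149.988,130.533) → (149.988,232.633), returning to the start.

Shape 3 is a rectangle drawn with `<path>`. Its stroke #ff0000 means cut at S717, F757. After flipping Y the toolpath is (51.005,177.488) → (116.130,177.488) → (116.130,164.818) → (51.005,164.818) → (51.005,177.488), returning to the start.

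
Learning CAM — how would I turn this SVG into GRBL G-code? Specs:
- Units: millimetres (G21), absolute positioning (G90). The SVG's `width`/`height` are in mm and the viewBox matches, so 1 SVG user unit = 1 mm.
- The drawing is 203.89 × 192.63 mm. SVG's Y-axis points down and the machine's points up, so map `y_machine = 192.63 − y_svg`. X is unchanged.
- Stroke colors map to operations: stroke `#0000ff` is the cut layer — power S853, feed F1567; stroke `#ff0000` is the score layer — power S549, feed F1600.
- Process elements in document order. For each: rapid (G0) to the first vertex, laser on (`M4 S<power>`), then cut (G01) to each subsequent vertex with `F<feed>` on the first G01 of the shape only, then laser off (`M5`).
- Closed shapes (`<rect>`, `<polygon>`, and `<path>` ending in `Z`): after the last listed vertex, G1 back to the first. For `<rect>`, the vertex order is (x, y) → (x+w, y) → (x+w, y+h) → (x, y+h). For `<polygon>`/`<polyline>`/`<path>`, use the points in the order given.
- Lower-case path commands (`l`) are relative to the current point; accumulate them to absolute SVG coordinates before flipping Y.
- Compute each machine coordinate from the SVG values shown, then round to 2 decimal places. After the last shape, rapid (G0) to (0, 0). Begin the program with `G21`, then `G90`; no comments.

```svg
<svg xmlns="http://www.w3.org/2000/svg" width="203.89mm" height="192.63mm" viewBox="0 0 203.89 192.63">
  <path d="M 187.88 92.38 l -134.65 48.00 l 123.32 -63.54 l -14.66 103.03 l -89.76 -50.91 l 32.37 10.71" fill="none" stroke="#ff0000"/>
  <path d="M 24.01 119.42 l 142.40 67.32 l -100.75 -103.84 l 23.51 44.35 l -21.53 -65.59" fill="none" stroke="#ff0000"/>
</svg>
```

G21
G90
G0 X187.88 Y100.25
M4 S549
G01 X53.23 Y52.25 F1600
G01 X176.55 Y115.79
G01 X161.89 Y12.76
G01 X72.13 Y63.67
G01 X104.50 Y52.96
M5
G0 X24.01 Y73.21
M4 S549
G01 X166.41 Y5.89 F1600
G01 X65.66 Y109.73
G01 X89.17 Y65.38
G01 X67.64 Y130.97
M5
G0 X0.00 Y0.00

1 u = 1 mm; y_m = 192.63 − y.

[1] `<path>` open polyline, #ff0000→score S549 F1600: (187.88,100.25) → (53.23,52.25) → (176.55,115.79) → (161.89,12.76) → (72.13,63.67) → (104.50,52.96)

[2] `<path>` open polyline, #ff0000→score S549 F1600: (24.01,73.21) → (166.41,5.89) → (65.66,109.73) → (89.17,65.38) → (67.64,130.97)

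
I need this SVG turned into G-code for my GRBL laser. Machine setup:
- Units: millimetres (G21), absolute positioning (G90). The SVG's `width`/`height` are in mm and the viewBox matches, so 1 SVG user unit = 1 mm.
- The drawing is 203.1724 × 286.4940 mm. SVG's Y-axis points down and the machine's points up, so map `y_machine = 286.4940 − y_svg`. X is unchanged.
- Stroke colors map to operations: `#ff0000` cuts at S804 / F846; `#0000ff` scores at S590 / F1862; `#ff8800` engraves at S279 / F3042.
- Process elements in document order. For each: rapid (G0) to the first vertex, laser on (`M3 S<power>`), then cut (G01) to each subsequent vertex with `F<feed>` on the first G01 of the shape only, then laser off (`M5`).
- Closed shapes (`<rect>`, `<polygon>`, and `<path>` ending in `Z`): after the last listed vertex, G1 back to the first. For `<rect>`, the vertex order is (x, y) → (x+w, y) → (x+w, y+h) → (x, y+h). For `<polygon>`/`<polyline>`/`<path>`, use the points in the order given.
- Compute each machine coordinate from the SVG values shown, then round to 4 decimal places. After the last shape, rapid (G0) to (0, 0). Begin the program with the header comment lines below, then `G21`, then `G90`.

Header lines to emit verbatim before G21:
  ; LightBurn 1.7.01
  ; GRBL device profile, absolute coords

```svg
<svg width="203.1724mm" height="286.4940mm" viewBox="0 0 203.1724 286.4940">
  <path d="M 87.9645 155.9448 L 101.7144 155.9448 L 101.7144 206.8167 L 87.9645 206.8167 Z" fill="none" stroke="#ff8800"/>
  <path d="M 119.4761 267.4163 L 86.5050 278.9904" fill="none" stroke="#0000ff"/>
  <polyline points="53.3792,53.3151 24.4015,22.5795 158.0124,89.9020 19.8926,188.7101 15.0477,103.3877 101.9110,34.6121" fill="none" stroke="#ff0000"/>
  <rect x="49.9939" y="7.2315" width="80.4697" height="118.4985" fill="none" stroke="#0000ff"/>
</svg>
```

; LightBurn 1.7.01
; GRBL device profile, absolute coords
G21
G90
G0 X87.9645 Y130.5492
M3 S279
G01 X101.7144 Y130.5492 F3042
G01 X101.7144 Y79.6773
G01 X87.9645 Y79.6773
G01 X87.9645 Y130.5492
M5
G0 X119.4761 Y19.0777
M3 S590
G01 X86.5050 Y7.5036 F1862
M5
G0 X53.3792 Y233.1789
M3 S804
G01 X24.4015 Y263.9145 F846
G01 X158.0124 Y196.5920
G01 X19.8926 Y97.7839
G01 X15.0477 Y183.1063
G01 X101.9110 Y251.8819
M5
G0 X49.9939 Y279.2625
M3 S590
G01 X130.4636 Y279.2625 F1862
G01 X130.4636 Y160.7640
G01 X49.9939 Y160.7640
G01 X49.9939 Y279.2625
M5
G0 X0.0000 Y0.0000

viewBox `0 0 203.1724 286.4940` with mm width/height → 1 unit = 1 mm. Flip: y_m = 286.4940 − y_svg.

**Shape 1** — `<path>` rectangle, stroke `#ff8800` → engrave (S279, F3042). Machine vertices: (87.9645,130.5492) → (101.7144,130.5492) → (101.7144,79.6773) → (87.9645,79.6773) → (87.9645,130.5492). Closed: final G1 returns to the first vertex.

**Shape 2** — `<path>` line segment, stroke `#0000ff` → score (S590, F1862). Machine vertices: (119.4761,19.0777) → (86.5050,7.5036). Open path.

**Shape 3** — `<polyline>` open polyline, stroke `#ff0000` → cut (S804, F846). Machine vertices: (53.3792,233.1789) → (24.4015,263.9145) → (158.0124,196.5920) → (19.8926,97.7839) → (15.0477,183.1063) → (101.9110,251.8819). Open path.

**Shape 4** — `<rect>` rectangle, stroke `#0000ff` → score (S590, F1862). Machine vertices: (49.9939,279.2625) → (130.4636,279.2625) → (130.4636,160.7640) → (49.9939,160.7640) → (49.9939,279.2625). Closed: final G1 returns to the first vertex.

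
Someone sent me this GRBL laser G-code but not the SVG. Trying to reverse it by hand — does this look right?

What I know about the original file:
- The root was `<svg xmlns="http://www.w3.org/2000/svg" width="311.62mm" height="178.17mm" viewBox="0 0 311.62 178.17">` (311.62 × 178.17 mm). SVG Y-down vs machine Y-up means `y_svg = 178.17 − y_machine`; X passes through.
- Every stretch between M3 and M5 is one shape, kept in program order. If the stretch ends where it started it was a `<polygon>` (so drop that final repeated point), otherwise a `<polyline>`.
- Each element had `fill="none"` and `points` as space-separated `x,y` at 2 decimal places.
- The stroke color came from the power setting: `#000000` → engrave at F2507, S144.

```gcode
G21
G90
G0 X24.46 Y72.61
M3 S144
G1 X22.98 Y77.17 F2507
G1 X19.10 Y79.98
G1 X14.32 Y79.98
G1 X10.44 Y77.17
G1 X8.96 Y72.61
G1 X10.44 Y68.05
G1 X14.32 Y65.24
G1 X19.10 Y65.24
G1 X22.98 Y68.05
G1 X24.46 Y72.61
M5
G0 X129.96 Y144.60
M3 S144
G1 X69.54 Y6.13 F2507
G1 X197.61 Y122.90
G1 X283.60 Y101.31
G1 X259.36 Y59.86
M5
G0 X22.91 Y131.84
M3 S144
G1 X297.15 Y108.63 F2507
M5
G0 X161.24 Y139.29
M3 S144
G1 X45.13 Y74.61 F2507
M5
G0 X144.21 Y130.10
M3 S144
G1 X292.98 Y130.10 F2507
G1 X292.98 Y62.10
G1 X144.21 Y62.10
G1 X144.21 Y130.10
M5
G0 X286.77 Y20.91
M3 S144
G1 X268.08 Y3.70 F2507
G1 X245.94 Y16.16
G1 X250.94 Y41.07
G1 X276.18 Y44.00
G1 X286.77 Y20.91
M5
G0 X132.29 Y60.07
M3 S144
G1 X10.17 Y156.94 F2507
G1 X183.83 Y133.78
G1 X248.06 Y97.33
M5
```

y_svg = 178.17 − y_m. Every run uses S144, so all elements get stroke `#000000` (engrave).

[1] closed run; points: 24.46,105.56 22.98,101.00 19.10,98.19 14.32,98.19 10.44,101.00 8.96,105.56 10.44,110.12 14.32,112.93 19.10,112.93 22.98,110.12

[2] open run; points: 129.96,33.57 69.54,172.04 197.61,55.27 283.60,76.86 259.36,118.31

[3] open run; points: 22.91,46.33 297.15,69.54

[4] open run; points: 161.24,38.88 45.13,103.56

[5] closed run; points: 144.21,48.07 292.98,48.07 292.98,116.07 144.21,116.07

[6] closed run; points: 286.77,157.26 268.08,174.47 245.94,162.01 250.94,137.10 276.18,134.17

[7] open run; points: 132.29,118.10 10.17,21.23 183.83,44.39 248.06,80.84

<svg xmlns="http://www.w3.org/2000/svg" width="311.62mm" height="178.17mm" viewBox="0 0 311.62 178.17">
  <polygon points="24.46,105.56 22.98,101.00 19.10,98.19 14.32,98.19 10.44,101.00 8.96,105.56 10.44,110.12 14.32,112.93 19.10,112.93 22.98,110.12" fill="none" stroke="#000000"/>
  <polyline points="129.96,33.57 69.54,172.04 197.61,55.27 283.60,76.86 259.36,118.31" fill="none" stroke="#000000"/>
  <polyline points="22.91,46.33 297.15,69.54" fill="none" stroke="#000000"/>
  <polyline points="161.24,38.88 45.13,103.56" fill="none" stroke="#000000"/>
  <polygon points="144.21,48.07 292.98,48.07 292.98,116.07 144.21,116.07" fill="none" stroke="#000000"/>
  <polygon points="286.77,157.26 268.08,174.47 245.94,162.01 250.94,137.10 276.18,134.17" fill="none" stroke="#000000"/>
  <polyline points="132.29,118.10 10.17,21.23 183.83,44.39 248.06,80.84" fill="none" stroke="#000000"/>
</svg>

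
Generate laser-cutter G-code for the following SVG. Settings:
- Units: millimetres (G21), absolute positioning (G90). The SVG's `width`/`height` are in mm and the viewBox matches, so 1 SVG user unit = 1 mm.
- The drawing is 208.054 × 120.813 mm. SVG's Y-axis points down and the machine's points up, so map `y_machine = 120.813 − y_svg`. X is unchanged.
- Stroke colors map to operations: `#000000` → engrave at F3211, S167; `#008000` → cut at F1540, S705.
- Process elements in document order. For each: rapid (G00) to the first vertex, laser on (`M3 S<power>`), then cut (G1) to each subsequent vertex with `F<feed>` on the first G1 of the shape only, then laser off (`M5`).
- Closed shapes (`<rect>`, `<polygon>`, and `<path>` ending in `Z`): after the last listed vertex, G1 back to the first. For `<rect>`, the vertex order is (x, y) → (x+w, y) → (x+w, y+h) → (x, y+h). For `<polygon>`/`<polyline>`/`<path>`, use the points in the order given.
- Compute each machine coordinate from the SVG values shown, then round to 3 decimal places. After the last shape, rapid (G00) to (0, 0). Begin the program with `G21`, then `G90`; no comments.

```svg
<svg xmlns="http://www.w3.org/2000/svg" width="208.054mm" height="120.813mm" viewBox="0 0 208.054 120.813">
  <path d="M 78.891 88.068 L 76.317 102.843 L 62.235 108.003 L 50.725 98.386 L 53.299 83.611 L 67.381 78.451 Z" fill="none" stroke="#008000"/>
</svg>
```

Since the viewBox matches the mm dimensions, user units are millimetres directly. The only transform is the Y-flip y_m = 120.813 − y_svg.

Shape 1 is a regular polygon drawn with `<path>`. Its stroke #008000 means cut at S705, F1540. After flipping Y the toolpath is (78.891,32.745) → (76.317,17.970) → (62.235,12.810) → (50.725,22.427) → (53.299,37.202) → (67.381,42.362) → (78.891,32.745), returning to the start.

G21
G90
G00 X78.891 Y32.745
M3 S705
G1 X76.317 Y17.970 F1540
G1 X62.235 Y12.810
G1 X50.725 Y22.427
G1 X53.299 Y37.202
G1 X67.381 Y42.362
G1 X78.891 Y32.745
M5
G00 X0.000 Y0.000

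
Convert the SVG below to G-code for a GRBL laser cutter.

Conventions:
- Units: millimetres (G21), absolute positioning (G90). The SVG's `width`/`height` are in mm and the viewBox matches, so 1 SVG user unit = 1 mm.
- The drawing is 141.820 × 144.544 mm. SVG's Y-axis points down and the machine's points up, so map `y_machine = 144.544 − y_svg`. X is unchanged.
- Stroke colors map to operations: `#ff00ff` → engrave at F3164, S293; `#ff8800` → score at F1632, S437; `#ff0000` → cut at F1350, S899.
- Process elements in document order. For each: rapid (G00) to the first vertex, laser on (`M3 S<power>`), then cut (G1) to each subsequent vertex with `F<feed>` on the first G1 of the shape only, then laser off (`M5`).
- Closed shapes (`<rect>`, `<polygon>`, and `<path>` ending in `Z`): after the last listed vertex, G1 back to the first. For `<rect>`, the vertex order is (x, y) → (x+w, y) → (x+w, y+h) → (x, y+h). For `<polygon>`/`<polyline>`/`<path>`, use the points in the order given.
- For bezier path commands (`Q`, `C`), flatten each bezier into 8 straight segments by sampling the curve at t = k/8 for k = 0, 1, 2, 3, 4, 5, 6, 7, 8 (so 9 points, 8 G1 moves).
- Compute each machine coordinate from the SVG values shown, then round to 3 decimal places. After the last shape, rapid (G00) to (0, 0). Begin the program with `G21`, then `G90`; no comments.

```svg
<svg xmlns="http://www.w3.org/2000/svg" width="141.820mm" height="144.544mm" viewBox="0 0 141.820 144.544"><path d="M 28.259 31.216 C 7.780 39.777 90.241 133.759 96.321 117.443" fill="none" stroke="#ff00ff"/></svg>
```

viewBox `0 0 141.820 144.544` with mm width/height → 1 unit = 1 mm. Flip: y_m = 144.544 − y_svg.

**Shape 1** — `<path>` cubic bezier, stroke `#ff00ff` → engrave (S293, F3164). Control points (SVG): P0=(28.259,31.216), P1=(7.780,39.777), P2=(90.241,133.759), P3=(96.321,117.443); sampled at t=k/8. Machine vertices: (28.259,113.328) → (25.054,106.496) → (29.399,93.949) → (39.192,77.981) → (52.330,60.886) → (66.714,44.956) → (80.241,32.487) → (90.811,25.770) → (96.321,27.101). Open path.

G21
G90
G00 X28.259 Y113.328
M3 S293
G1 X25.054 Y106.496 F3164
G1 X29.399 Y93.949
G1 X39.192 Y77.981
G1 X52.330 Y60.886
G1 X66.714 Y44.956
G1 X80.241 Y32.487
G1 X90.811 Y25.770
G1 X96.321 Y27.101
M5
G00 X0.000 Y0.000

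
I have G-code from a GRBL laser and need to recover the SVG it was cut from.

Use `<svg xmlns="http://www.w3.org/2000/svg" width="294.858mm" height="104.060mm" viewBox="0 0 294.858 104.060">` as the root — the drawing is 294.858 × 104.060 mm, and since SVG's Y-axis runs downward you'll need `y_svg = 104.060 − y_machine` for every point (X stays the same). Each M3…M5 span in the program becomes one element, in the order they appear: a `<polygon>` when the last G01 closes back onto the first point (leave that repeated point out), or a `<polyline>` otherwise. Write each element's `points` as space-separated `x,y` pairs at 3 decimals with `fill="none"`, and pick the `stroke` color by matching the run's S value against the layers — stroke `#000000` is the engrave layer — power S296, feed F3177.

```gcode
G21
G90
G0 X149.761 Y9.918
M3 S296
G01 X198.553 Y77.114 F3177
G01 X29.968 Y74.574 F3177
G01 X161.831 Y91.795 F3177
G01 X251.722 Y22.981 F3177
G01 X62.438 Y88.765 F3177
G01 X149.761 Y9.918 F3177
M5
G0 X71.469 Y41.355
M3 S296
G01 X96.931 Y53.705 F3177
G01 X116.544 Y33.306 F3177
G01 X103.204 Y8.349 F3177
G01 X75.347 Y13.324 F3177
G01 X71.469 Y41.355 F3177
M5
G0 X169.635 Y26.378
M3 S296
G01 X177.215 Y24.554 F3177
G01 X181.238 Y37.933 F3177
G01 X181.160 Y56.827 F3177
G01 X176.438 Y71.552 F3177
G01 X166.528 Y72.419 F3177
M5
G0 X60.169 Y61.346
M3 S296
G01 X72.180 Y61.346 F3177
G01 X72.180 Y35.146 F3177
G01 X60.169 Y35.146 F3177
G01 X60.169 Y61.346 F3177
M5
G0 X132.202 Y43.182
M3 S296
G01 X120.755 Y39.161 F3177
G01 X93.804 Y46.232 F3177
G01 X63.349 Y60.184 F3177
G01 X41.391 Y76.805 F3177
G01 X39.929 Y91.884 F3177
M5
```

<svg xmlns="http://www.w3.org/2000/svg" width="294.858mm" height="104.060mm" viewBox="0 0 294.858 104.060">
  <polygon points="149.761,94.142 198.553,26.946 29.968,29.486 161.831,12.265 251.722,81.079 62.438,15.295" fill="none" stroke="#000000"/>
  <polygon points="71.469,62.705 96.931,50.355 116.544,70.754 103.204,95.711 75.347,90.736" fill="none" stroke="#000000"/>
  <polyline points="169.635,77.682 177.215,79.506 181.238,66.127 181.160,47.233 176.438,32.508 166.528,31.641" fill="none" stroke="#000000"/>
  <polygon points="60.169,42.714 72.180,42.714 72.180,68.914 60.169,68.914" fill="none" stroke="#000000"/>
  <polyline points="132.202,60.878 120.755,64.899 93.804,57.828 63.349,43.876 41.391,27.255 39.929,12.176" fill="none" stroke="#000000"/>
</svg>

y_svg = 104.060 − y_m. Every run uses S296, so all elements get stroke `#000000` (engrave).

[1] closed run; points: 149.761,94.142 198.553,26.946 29.968,29.486 161.831,12.265 251.722,81.079 62.438,15.295

[2] closed run; points: 71.469,62.705 96.931,50.355 116.544,70.754 103.204,95.711 75.347,90.736

[3] open run; points: 169.635,77.682 177.215,79.506 181.238,66.127 181.160,47.233 176.438,32.508 166.528,31.641

[4] closed run; points: 60.169,42.714 72.180,42.714 72.180,68.914 60.169,68.914

[5] open run; points: 132.202,60.878 120.755,64.899 93.804,57.828 63.349,43.876 41.391,27.255 39.929,12.176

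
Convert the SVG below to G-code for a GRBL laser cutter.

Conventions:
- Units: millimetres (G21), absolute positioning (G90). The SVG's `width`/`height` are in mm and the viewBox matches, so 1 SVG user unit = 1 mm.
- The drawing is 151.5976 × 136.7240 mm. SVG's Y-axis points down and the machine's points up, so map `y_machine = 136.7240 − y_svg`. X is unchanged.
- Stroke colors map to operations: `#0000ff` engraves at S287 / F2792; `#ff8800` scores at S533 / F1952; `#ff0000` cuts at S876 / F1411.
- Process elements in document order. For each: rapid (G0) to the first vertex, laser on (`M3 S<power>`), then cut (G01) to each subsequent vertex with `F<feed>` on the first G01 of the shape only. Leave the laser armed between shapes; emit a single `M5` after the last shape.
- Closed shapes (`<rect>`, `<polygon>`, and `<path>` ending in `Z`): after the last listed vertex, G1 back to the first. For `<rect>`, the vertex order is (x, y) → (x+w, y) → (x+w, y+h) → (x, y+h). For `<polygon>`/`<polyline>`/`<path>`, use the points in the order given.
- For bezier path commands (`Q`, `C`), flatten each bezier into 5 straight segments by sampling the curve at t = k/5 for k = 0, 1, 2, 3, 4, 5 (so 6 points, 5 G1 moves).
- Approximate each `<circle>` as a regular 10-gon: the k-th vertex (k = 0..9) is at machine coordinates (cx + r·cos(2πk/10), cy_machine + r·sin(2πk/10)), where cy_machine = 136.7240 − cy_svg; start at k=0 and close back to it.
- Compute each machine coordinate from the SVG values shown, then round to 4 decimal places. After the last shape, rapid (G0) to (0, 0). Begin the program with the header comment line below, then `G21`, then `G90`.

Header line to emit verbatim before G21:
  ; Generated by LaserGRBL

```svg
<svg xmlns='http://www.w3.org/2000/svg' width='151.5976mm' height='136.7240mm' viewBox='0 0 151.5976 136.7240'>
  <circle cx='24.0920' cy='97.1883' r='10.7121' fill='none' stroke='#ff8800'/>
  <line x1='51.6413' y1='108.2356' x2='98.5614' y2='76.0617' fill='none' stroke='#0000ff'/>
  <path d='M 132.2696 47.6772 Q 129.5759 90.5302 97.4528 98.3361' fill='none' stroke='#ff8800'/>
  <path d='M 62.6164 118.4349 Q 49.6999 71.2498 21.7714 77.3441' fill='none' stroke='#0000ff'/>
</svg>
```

; Generated by LaserGRBL
G21
G90
G0 X34.8041 Y39.5357
M3 S533
G01 X32.7583 Y45.8321 F1952
G01 X27.4022 Y49.7235
G01 X20.7818 Y49.7235
G01 X15.4257 Y45.8321
G01 X13.3799 Y39.5357
G01 X15.4257 Y33.2393
G01 X20.7818 Y29.3479
G01 X27.4022 Y29.3479
G01 X32.7583 Y33.2393
G01 X34.8041 Y39.5357
G0 X51.6413 Y28.4884
M3 S287
G01 X98.5614 Y60.6623 F2792
G0 X132.2696 Y89.0468
M3 S533
G01 X130.0149 Y73.3075 F1952
G01 X125.4059 Y60.3719
G01 X118.4426 Y50.2402
G01 X109.1249 Y42.9121
G01 X97.4528 Y38.3879
G0 X62.6164 Y18.2891
M3 S287
G01 X56.8493 Y35.0320 F2792
G01 X49.8813 Y47.5125
G01 X41.7123 Y55.7306
G01 X32.3423 Y59.6864
G01 X21.7714 Y59.3799
M5
G0 X0.0000 Y0.0000

1 u = 1 mm; y_m = 136.7240 − y.

[1] `<circle>` circle, #ff8800→score S533 F1952: (34.8041,39.5357) → (32.7583,45.8321) → (27.4022,49.7235) → (20.7818,49.7235) → (15.4257,45.8321) → (13.3799,39.5357) → (15.4257,33.2393) → (20.7818,29.3479) → (27.4022,29.3479) → (32.7583,33.2393) → (34.8041,39.5357) (closed)

[2] `<line>` line segment, #0000ff→engrave S287 F2792: (51.6413,28.4884) → (98.5614,60.6623)

[3] `<path>` quadratic bezier, #ff8800→score S533 F1952: (132.2696,89.0468) → (130.0149,73.3075) → (125.4059,60.3719) → (118.4426,50.2402) → (109.1249,42.9121) → (97.4528,38.3879)

[4] `<path>` quadratic bezier, #0000ff→engrave S287 F2792: (62.6164,18.2891) → (56.8493,35.0320) → (49.8813,47.5125) → (41.7123,55.7306) → (32.3423,59.6864) → (21.7714,59.3799)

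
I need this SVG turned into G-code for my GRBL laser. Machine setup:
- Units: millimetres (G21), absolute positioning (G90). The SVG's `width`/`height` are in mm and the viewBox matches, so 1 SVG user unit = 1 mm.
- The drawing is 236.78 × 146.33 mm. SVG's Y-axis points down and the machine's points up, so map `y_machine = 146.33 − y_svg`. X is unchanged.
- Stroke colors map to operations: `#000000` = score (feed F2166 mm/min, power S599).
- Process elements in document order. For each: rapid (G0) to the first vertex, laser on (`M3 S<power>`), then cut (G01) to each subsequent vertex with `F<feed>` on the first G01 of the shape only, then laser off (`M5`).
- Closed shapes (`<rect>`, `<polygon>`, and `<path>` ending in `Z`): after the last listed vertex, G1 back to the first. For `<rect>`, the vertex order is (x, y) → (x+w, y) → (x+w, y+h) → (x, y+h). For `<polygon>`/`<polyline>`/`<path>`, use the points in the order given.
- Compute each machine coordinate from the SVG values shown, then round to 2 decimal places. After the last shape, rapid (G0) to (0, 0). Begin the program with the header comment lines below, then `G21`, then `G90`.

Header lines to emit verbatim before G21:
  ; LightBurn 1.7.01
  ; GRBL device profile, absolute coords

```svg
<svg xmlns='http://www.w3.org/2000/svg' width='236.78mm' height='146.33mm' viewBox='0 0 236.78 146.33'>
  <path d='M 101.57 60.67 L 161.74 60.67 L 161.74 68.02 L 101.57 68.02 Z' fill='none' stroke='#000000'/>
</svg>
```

; LightBurn 1.7.01
; GRBL device profile, absolute coords
G21
G90
G0 X101.57 Y85.66
M3 S599
G01 X161.74 Y85.66 F2166
G01 X161.74 Y78.31
G01 X101.57 Y78.31
G01 X101.57 Y85.66
M5
G0 X0.00 Y0.00

1 u = 1 mm; y_m = 146.33 − y.

[1] `<path>` rectangle, #000000→score S599 F2166: (101.57,85.66) → (161.74,85.66) → (161.74,78.31) → (101.57,78.31) → (101.57,85.66) (closed)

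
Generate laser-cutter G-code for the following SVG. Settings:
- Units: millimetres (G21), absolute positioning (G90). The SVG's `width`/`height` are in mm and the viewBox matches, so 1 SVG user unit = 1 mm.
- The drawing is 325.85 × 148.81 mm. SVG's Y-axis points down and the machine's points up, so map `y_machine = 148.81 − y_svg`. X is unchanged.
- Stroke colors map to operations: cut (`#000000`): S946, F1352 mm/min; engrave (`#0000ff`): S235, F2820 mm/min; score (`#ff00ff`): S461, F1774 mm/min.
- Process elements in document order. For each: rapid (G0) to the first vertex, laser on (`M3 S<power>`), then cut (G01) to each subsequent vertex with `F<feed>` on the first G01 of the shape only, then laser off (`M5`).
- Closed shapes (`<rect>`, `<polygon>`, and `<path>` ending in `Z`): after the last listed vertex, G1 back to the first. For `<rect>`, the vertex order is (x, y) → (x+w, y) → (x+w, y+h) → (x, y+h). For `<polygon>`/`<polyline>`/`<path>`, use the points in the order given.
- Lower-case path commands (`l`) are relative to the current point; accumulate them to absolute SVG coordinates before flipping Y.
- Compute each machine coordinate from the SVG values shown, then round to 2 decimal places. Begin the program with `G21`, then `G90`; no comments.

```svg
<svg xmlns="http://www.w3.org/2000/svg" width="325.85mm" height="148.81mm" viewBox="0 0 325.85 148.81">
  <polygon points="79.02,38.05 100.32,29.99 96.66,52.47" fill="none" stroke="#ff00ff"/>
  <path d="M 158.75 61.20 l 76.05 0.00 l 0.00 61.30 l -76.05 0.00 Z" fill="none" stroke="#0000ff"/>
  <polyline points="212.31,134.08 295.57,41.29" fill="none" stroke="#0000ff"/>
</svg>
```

Since the viewBox matches the mm dimensions, user units are millimetres directly. The only transform is the Y-flip y_m = 148.81 − y_svg.

Shape 1 is a regular polygon drawn with `<polygon>`. Its stroke #ff00ff means score at S461, F1774. After flipping Y the toolpath is (79.02,110.76) → (100.32,118.82) → (96.66,96.34) → (79.02,110.76), returning to the start.

Shape 2 is a rectangle drawn with `<path>`. Its stroke #0000ff means engrave at S235, F2820. After flipping Y the toolpath is (158.75,87.61) → (234.80,87.61) → (234.80,26.31) → (158.75,26.31) → (158.75,87.61), returning to the start.

Shape 3 is a line segment drawn with `<polyline>`. Its stroke #0000ff means engrave at S235, F2820. After flipping Y the toolpath is (212.31,14.73) → (295.57,107.52).

G21
G90
G0 X79.02 Y110.76
M3 S461
G01 X100.32 Y118.82 F1774
G01 X96.66 Y96.34
G01 X79.02 Y110.76
M5
G0 X158.75 Y87.61
M3 S235
G01 X234.80 Y87.61 F2820
G01 X234.80 Y26.31
G01 X158.75 Y26.31
G01 X158.75 Y87.61
M5
G0 X212.31 Y14.73
M3 S235
G01 X295.57 Y107.52 F2820
M5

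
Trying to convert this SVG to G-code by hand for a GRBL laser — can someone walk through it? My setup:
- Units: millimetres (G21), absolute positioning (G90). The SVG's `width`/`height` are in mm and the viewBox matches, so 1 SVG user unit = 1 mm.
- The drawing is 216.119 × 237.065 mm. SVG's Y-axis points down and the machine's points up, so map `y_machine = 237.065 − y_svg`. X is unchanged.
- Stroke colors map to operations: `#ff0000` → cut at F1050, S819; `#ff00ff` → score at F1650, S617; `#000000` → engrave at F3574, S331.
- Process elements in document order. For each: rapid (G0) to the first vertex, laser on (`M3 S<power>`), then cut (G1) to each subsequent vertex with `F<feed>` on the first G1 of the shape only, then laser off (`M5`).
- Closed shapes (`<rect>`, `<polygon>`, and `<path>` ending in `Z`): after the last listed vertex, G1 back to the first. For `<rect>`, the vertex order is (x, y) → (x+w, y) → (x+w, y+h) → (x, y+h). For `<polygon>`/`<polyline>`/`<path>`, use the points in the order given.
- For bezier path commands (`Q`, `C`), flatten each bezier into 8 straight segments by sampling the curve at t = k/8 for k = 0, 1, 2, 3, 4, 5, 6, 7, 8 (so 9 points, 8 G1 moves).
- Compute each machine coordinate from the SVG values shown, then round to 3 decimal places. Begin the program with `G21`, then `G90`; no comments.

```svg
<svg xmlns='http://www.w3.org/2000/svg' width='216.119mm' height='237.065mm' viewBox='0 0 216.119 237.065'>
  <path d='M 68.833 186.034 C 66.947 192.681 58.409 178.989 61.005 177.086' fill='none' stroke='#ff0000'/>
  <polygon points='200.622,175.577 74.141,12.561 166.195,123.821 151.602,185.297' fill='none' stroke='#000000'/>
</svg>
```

G21
G90
G0 X68.833 Y51.031
M3 S819
G1 X67.849 Y49.429 F1050
G1 X66.449 Y49.357
G1 X64.843 Y50.439
G1 X63.238 Y52.299
G1 X61.844 Y54.559
G1 X60.868 Y56.843
G1 X60.519 Y58.776
G1 X61.005 Y59.979
M5
G0 X200.622 Y61.488
M3 S331
G1 X74.141 Y224.504 F3574
G1 X166.195 Y113.244
G1 X151.602 Y51.768
G1 X200.622 Y61.488
M5

1 u = 1 mm; y_m = 237.065 − y.

[1] `<path>` cubic bezier, #ff0000→cut S819 F1050: (68.833,51.031) → (67.849,49.429) → (66.449,49.357) → (64.843,50.439) → (63.238,52.299) → (61.844,54.559) → (60.868,56.843) → (60.519,58.776) → (61.005,59.979)

[2] `<polygon>` closed polygon, #000000→engrave S331 F3574: (200.622,61.488) → (74.141,224.504) → (166.195,113.244) → (151.602,51.768) → (200.622,61.488) (closed)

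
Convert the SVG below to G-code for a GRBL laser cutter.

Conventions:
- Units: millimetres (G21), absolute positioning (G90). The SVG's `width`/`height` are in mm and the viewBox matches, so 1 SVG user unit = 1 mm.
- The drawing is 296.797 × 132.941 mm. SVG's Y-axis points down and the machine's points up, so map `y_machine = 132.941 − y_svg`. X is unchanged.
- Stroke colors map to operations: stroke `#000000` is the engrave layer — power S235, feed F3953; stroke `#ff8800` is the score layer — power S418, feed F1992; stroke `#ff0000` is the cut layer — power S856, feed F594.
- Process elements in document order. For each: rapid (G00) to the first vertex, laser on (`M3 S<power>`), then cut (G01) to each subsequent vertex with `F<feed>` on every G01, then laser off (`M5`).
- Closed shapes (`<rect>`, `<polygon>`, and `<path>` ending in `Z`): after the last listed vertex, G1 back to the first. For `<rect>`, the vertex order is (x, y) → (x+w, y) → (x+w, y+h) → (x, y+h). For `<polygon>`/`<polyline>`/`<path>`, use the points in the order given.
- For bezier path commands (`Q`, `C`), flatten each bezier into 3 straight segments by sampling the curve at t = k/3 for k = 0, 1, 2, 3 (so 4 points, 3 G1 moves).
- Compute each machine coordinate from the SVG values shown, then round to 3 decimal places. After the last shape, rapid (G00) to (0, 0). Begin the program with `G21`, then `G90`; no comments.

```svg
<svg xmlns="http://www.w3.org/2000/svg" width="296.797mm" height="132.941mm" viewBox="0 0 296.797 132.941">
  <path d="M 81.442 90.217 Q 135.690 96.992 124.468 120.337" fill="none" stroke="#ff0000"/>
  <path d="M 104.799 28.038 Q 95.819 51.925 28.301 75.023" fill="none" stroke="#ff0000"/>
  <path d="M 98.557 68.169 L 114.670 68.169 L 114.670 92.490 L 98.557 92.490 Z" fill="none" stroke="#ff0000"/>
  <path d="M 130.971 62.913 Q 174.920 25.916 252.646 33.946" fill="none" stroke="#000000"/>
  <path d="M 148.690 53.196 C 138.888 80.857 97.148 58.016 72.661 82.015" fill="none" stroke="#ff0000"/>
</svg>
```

G21
G90
G00 X81.442 Y42.724
M3 S856
G01 X110.333 Y36.366 F594
G01 X124.675 Y26.326 F594
G01 X124.468 Y12.604 F594
M5
G00 X104.799 Y104.903
M3 S856
G01 X92.308 Y89.066 F594
G01 X66.809 Y73.404 F594
G01 X28.301 Y57.918 F594
M5
G00 X98.557 Y64.772
M3 S856
G01 X114.670 Y64.772 F594
G01 X114.670 Y40.451 F594
G01 X98.557 Y40.451 F594
G01 X98.557 Y64.772 F594
M5
G00 X130.971 Y70.028
M3 S235
G01 X164.023 Y89.690 F3953
G01 X204.582 Y99.345 F3953
G01 X252.646 Y98.995 F3953
M5
G00 X148.690 Y79.745
M3 S856
G01 X130.064 Y65.313 F594
G01 X101.077 Y62.917 F594
G01 X72.661 Y50.926 F594
M5
G00 X0.000 Y0.000

Since the viewBox matches the mm dimensions, user units are millimetres directly. The only transform is the Y-flip y_m = 132.941 − y_svg.

Shape 1 is a quadratic bezier drawn with `<path>`. Its stroke #ff0000 means cut at S856, F594. After flipping Y the toolpath is (81.442,42.724) → (110.333,36.366) → (124.675,26.326) → (124.468,12.604).

Shape 2 is a quadratic bezier drawn with `<path>`. Its stroke #ff0000 means cut at S856, F594. After flipping Y the toolpath is (104.799,104.903) → (92.308,89.066) → (66.809,73.404) → (28.301,57.918).

Shape 3 is a rectangle drawn with `<path>`. Its stroke #ff0000 means cut at S856, F594. After flipping Y the toolpath is (98.557,64.772) → (114.670,64.772) → (114.670,40.451) → (98.557,40.451) → (98.557,64.772), returning to the start.

Shape 4 is a quadratic bezier drawn with `<path>`. Its stroke #000000 means engrave at S235, F3953. After flipping Y the toolpath is (130.971,70.028) → (164.023,89.690) → (204.582,99.345) → (252.646,98.995).

Shape 5 is a cubic bezier drawn with `<path>`. Its stroke #ff0000 means cut at S856, F594. After flipping Y the toolpath is (148.690,79.745) → (130.064,65.313) → (101.077,62.917) → (72.661,50.926).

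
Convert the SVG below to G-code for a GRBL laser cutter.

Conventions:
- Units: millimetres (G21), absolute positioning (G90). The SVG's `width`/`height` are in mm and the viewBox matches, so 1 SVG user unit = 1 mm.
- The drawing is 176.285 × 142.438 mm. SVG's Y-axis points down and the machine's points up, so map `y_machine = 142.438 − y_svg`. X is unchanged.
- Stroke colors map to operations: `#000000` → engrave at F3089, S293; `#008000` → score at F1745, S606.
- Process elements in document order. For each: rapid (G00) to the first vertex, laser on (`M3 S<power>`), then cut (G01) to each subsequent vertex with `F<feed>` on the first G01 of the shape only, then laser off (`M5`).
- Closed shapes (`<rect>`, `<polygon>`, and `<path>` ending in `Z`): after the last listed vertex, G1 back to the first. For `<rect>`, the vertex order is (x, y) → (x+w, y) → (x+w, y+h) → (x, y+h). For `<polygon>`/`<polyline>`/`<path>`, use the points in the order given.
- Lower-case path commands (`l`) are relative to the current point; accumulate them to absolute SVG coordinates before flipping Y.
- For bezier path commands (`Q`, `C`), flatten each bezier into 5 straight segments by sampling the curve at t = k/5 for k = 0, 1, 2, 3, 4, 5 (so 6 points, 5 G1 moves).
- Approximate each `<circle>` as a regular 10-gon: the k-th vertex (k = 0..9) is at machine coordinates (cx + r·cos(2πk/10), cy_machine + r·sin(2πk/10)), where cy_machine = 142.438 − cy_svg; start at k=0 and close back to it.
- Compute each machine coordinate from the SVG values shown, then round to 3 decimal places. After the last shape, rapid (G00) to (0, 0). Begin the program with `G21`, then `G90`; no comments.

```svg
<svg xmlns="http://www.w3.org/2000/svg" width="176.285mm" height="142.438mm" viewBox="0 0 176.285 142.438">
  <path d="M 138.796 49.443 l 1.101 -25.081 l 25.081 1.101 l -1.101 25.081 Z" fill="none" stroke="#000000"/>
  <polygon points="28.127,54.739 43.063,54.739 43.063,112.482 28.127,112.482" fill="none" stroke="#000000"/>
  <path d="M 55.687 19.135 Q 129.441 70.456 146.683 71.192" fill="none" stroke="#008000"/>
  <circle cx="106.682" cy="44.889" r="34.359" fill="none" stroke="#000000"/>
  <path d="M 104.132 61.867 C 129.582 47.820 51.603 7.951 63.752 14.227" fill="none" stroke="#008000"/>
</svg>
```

viewBox `0 0 176.285 142.438` with mm width/height → 1 unit = 1 mm. Flip: y_m = 142.438 − y_svg.

**Shape 1** — `<path>` regular polygon, stroke `#000000` → engrave (S293, F3089). Machine vertices: (138.796,92.995) → (139.897,118.076) → (164.978,116.975) → (163.877,91.894) → (138.796,92.995). Closed: final G1 returns to the first vertex.

**Shape 2** — `<polygon>` rectangle, stroke `#000000` → engrave (S293, F3089). Machine vertices: (28.127,87.699) → (43.063,87.699) → (43.063,29.956) → (28.127,29.956) → (28.127,87.699). Closed: final G1 returns to the first vertex.

**Shape 3** — `<path>` quadratic bezier, stroke `#008000` → score (S606, F1745). Control points (SVG): P0=(55.687,19.135), P1=(129.441,70.456), P2=(146.683,71.192); sampled at t=k/5. Machine vertices: (55.687,123.303) → (82.928,104.798) → (105.648,90.340) → (123.847,79.928) → (137.526,73.564) → (146.683,71.246). Open path.

**Shape 4** — `<circle>` circle, stroke `#000000` → engrave (S293, F3089). Machine vertices: (141.041,97.549) → (134.479,117.745) → (117.300,130.226) → (96.064,130.226) → (78.885,117.745) → (72.323,97.549) → (78.885,77.353) → (96.064,64.872) → (117.300,64.872) → (134.479,77.353) → (141.041,97.549). Closed: final G1 returns to the first vertex.

**Shape 5** — `<path>` cubic bezier, stroke `#008000` → score (S606, F1745). Control points (SVG): P0=(104.132,61.867), P1=(129.582,47.820), P2=(51.603,7.951), P3=(63.752,14.227); sampled at t=k/5. Machine vertices: (104.132,80.571) → (108.539,91.522) → (97.414,105.216) → (80.047,118.198) → (65.730,127.015) → (63.752,128.211). Open path.

G21
G90
G00 X138.796 Y92.995
M3 S293
G01 X139.897 Y118.076 F3089
G01 X164.978 Y116.975
G01 X163.877 Y91.894
G01 X138.796 Y92.995
M5
G00 X28.127 Y87.699
M3 S293
G01 X43.063 Y87.699 F3089
G01 X43.063 Y29.956
G01 X28.127 Y29.956
G01 X28.127 Y87.699
M5
G00 X55.687 Y123.303
M3 S606
G01 X82.928 Y104.798 F1745
G01 X105.648 Y90.340
G01 X123.847 Y79.928
G01 X137.526 Y73.564
G01 X146.683 Y71.246
M5
G00 X141.041 Y97.549
M3 S293
G01 X134.479 Y117.745 F3089
G01 X117.300 Y130.226
G01 X96.064 Y130.226
G01 X78.885 Y117.745
G01 X72.323 Y97.549
G01 X78.885 Y77.353
G01 X96.064 Y64.872
G01 X117.300 Y64.872
G01 X134.479 Y77.353
G01 X141.041 Y97.549
M5
G00 X104.132 Y80.571
M3 S606
G01 X108.539 Y91.522 F1745
G01 X97.414 Y105.216
G01 X80.047 Y118.198
G01 X65.730 Y127.015
G01 X63.752 Y128.211
M5
G00 X0.000 Y0.000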